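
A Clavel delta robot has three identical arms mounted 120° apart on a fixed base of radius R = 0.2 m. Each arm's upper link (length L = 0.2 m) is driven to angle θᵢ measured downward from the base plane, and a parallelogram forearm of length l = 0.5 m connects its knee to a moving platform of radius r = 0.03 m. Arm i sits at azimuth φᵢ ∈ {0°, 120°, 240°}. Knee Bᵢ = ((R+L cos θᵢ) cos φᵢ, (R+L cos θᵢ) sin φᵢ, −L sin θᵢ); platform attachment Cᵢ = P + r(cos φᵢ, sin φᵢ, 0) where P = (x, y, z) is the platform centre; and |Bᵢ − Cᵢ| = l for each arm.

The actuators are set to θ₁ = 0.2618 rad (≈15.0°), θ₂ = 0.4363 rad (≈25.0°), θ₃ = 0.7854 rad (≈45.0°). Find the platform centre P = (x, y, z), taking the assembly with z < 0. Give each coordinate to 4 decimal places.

(0.0640, 0.0585, -0.4481)

S1 = (0.3632·cos0.0°, 0.3632·sin0.0°, -0.0518) = (0.3632, 0.0000, -0.0518)
S2 = (0.3513·cos120.0°, 0.3513·sin120.0°, -0.0845) = (-0.1756, 0.3042, -0.0845)
φ3=240.0°: virtual centre (-0.1557, -0.2697, -0.1414), radius l
|S₂|²−|S₁|² = -0.0041;  |S₃|²−|S₁|² = -0.0176
linear system: -1.0776x+0.6084y = -0.0041−-0.0655z; -1.0378x+-0.5394y = -0.0176−-0.1793z
det = 1.2127;  x = 0.0106+-0.1191z,  y = 0.0122+-0.1033z
into |P−S₁|² = l²: 1.0249z² + 0.1850z + -0.1229 = 0;  Δ = 0.5380;  z = -0.4481 or 0.2676 → z<0 root = -0.4481
x = 0.0640, y = 0.0585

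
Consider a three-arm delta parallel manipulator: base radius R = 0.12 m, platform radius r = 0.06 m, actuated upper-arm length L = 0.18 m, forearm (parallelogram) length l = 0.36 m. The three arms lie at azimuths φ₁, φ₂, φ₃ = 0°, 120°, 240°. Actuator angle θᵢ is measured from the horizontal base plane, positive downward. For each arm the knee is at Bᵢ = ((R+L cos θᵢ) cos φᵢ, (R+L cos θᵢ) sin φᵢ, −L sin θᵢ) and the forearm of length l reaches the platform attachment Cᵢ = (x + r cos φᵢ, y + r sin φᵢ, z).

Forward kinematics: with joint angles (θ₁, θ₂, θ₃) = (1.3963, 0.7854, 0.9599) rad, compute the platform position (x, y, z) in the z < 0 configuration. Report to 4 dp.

(-0.1291, 0.0302, -0.4603)

O1 = (0.0913·cos0.0°, 0.0913·sin0.0°, -0.1773) = (0.0913, 0.0000, -0.1773)
arm 2 at φ=120.0°: e+L cos θ2 = 0.1873;  O2 = (-0.0936, 0.1622, -0.1273)
O3 = (0.1632·cos240.0°, 0.1632·sin240.0°, -0.1474) = (-0.0816, -0.1414, -0.1474)
|O₂|²−|O₁|² = 0.0115;  |O₃|²−|O₁|² = 0.0086
plane₁₂: -0.3698x+0.3244y+0.1000z = 0.0115
Cramer: x(z) = -0.0280+0.2197z;  y(z) = 0.0036-0.0577z
into |P−O₁|² = l²: 1.0516z² + 0.3017z + -0.0840 = 0;  Δ = 0.4442;  z = -0.4603 or 0.1734 → z<0 root = -0.4603
x = -0.1291, y = 0.0302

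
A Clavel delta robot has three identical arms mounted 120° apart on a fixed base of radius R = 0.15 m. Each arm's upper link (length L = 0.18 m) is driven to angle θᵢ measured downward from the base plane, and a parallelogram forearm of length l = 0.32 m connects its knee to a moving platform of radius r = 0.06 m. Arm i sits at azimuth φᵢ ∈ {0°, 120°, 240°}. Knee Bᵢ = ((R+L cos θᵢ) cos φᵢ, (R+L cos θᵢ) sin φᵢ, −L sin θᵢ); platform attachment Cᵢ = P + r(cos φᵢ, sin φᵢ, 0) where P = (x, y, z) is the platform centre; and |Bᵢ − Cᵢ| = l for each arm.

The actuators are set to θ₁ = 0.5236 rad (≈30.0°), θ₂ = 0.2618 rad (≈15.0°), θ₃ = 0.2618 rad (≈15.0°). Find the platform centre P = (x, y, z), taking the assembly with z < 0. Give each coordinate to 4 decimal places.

arm 1 at φ=0.0°: (R−r)+L cos θ1 = 0.2459;  centre 1 = (0.2459, 0.0000, -0.0900)
φ2=120.0°: virtual centre (-0.1319, 0.2285, -0.0466), radius l
centre 3 = (0.2639·cos240.0°, 0.2639·sin240.0°, -0.0466) = (-0.1319, -0.2285, -0.0466)
|centre ₂|²−|centre ₁|² = 0.0032;  |centre ₃|²−|centre ₁|² = 0.0032
linear system: -0.7556x+0.4570y = 0.0032−0.0868z; -0.7556x+-0.4570y = 0.0032−0.0868z
Cramer: x(z) = -0.0043+0.1149z;  y(z) = 0.0000-0.0000z
into |P−centre ₁|² = l²: 1.0132z² + 0.1225z + -0.0317 = 0;  Δ = 0.1435;  z = -0.2474 or 0.1265 → z<0 root = -0.2474
x = -0.0327, y = 0.0000

(-0.0327, 0.0000, -0.2474)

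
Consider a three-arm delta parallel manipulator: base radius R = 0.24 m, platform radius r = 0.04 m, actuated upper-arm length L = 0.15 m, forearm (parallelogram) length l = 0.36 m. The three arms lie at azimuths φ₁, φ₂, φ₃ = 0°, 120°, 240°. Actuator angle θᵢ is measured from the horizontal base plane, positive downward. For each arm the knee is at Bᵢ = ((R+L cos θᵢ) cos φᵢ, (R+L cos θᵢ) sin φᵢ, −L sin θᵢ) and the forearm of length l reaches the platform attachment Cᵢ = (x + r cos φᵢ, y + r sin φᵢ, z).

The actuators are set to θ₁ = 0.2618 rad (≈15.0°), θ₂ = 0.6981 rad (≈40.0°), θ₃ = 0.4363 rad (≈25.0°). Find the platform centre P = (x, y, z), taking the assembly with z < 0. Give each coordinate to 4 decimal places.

(0.0243, -0.0197, -0.2015)

O1 = (0.3449·cos0.0°, 0.3449·sin0.0°, -0.0388) = (0.3449, 0.0000, -0.0388)
arm 2 at φ=120.0°: (R−r)+L cos θ2 = 0.3149;  O2 = (-0.1575, 0.2727, -0.0964)
arm 3 at φ=240.0°: (R−r)+L cos θ3 = 0.3359;  O3 = (-0.1680, -0.2909, -0.0634)
eliminate P² terms by subtracting sphere 1 from 2 and 3
linear system: -1.0047x+0.5454y = -0.0120−-0.1152z; -1.0257x+-0.5819y = -0.0036−-0.0491z
Cramer: x(z) = 0.0078-0.0820z;  y(z) = -0.0076+0.0601z
sphere 1 gives Az²+Bz+C=0 with A=1.0103, B=0.1320, C=-0.0144;  B²−4AC=0.0757;  roots -0.2015, 0.0708;  negative root z = -0.2015
x = 0.0243, y = -0.0197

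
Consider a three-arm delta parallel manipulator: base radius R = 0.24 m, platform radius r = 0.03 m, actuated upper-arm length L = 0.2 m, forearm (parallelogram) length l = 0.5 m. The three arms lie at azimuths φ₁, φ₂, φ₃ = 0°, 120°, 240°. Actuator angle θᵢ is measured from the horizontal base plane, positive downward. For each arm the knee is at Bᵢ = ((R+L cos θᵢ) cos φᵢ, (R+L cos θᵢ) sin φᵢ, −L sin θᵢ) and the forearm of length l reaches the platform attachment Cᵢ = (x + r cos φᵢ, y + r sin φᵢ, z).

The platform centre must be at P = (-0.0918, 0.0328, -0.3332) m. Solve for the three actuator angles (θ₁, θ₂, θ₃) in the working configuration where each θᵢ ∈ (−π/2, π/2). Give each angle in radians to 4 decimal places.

θ₁ = 0.6981, θ₂ = -0.1744, θ₃ = 0.1743

rotate P by −φ1: (-0.0918, 0.0328, -0.3332)
  e−x'=0.3018;  (l²−L²−(e−x')²−y'²−z²)/2L = 0.0170
  γ=atan2(-0.3332,0.3018)=-0.8348;  ψ=arccos(0.0379)=1.5329;  θ1=γ+ψ≈0.6981
rotate P by −φ2: (0.0743, 0.0631, -0.3332)
  e−x'=0.1357;  (l²−L²−(e−x')²−y'²−z²)/2L = 0.1915
  γ=atan2(-0.3332,0.1357)=-1.1841;  ψ=arccos(0.5322)=1.0096;  θ2=γ+ψ≈-0.1744
arm 3 (φ=240.0°): x'=0.0175, y'=-0.0959
  A=0.1925, B=-0.3332, C=(l²−L²−A²−y'²−z²)/(2L)=0.1318
  √(A²+B²)=0.3848;  θ3 = -1.0469+1.2212 ≈ 0.1743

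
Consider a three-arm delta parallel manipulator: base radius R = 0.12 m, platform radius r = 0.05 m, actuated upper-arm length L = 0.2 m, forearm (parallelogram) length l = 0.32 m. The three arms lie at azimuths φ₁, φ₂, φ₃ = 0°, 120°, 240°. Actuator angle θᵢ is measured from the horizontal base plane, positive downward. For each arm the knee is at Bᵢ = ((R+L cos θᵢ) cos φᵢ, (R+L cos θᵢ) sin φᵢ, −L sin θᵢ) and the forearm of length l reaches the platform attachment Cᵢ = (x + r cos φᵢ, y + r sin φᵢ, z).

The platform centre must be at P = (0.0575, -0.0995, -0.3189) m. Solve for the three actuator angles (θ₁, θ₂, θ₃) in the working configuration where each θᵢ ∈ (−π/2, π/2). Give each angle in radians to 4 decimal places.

θ₁ = 0.4361, θ₂ = 1.0472, θ₃ = 0.4365

φ1=0.0° → target in arm frame (0.0575, -0.0995)
  A cos θ + B sin θ = C:  0.0125·cos θ + -0.3189·sin θ = -0.1234
  γ=atan2(-0.3189,0.0125)=-1.5316;  ψ=arccos(-0.3866)=1.9677;  θ1=γ+ψ≈0.4361
rotate P by −φ2: (-0.1149, 0.0000, -0.3189)
  A cos θ + B sin θ = C:  0.1849·cos θ + -0.3189·sin θ = -0.1837
  γ=atan2(-0.3189,0.1849)=-1.0453;  ψ=arccos(-0.4984)=2.0926;  θ2=γ+ψ≈1.0472
arm 3 (φ=240.0°): x'=0.0574, y'=0.0995
  e−x'=0.0126;  (l²−L²−(e−x')²−y'²−z²)/2L = -0.1234
  √(A²+B²)=0.3191;  θ3 = -1.5314+1.9678 ≈ 0.4365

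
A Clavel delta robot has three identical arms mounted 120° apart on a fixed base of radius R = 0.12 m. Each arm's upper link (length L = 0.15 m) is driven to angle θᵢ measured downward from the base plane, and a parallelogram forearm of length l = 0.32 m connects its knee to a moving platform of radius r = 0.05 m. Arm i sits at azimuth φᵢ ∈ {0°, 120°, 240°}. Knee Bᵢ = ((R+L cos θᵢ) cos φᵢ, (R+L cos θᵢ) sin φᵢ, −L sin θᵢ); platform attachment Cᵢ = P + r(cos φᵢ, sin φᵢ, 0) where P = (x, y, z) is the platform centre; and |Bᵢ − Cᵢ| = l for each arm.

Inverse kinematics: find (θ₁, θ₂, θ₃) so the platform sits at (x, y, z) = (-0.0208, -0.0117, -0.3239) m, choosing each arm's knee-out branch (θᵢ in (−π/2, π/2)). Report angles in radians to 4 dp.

φ1=0.0° → target in arm frame (-0.0208, -0.0117)
  e−x'=0.0908;  (l²−L²−(e−x')²−y'²−z²)/2L = -0.1113
  γ=atan2(-0.3239,0.0908)=-1.2975;  ψ=arccos(-0.3309)=1.9080;  θ1=γ+ψ≈0.6106
arm 2 (φ=120.0°): x'=0.0003, y'=0.0239
  e−x'=0.0697;  (l²−L²−(e−x')²−y'²−z²)/2L = -0.1015
  θ2 = atan2(B,A) + arccos(C/0.3313) = 0.5233
φ3=240.0° → target in arm frame (0.0205, -0.0122)
  A cos θ + B sin θ = C:  0.0495·cos θ + -0.3239·sin θ = -0.0920
  γ=atan2(-0.3239,0.0495)=-1.4192;  ψ=arccos(-0.2808)=1.8555;  θ3=γ+ψ≈0.4362

θ₁ = 0.6106, θ₂ = 0.5233, θ₃ = 0.4362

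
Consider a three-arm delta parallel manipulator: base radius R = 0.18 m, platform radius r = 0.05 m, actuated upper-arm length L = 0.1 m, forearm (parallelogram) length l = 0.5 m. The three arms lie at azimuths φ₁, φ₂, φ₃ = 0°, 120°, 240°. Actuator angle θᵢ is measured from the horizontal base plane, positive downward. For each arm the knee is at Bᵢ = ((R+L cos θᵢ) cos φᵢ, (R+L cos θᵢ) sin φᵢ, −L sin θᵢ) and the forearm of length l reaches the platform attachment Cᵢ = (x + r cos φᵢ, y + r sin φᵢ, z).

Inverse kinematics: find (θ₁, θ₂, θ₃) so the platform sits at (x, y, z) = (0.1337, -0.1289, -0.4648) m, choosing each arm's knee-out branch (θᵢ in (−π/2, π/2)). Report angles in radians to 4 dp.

φ1=0.0° → target in arm frame (0.1337, -0.1289)
  A=-0.0037, B=-0.4648, C=(l²−L²−A²−y'²−z²)/(2L)=0.0367
  √(A²+B²)=0.4648;  θ1 = -1.5788+1.4918 ≈ -0.0869
arm 2 (φ=120.0°): x'=-0.1785, y'=-0.0513
  A cos θ + B sin θ = C:  0.3085·cos θ + -0.4648·sin θ = -0.3692
  √(A²+B²)=0.5579;  θ2 = -0.9849+2.2940 ≈ 1.3091
rotate P by −φ3: (0.0448, 0.1802, -0.4648)
  A cos θ + B sin θ = C:  0.0852·cos θ + -0.4648·sin θ = -0.0789
  √(A²+B²)=0.4725;  θ3 = -1.3895+1.7386 ≈ 0.3492

θ₁ = -0.0869, θ₂ = 1.3091, θ₃ = 0.3492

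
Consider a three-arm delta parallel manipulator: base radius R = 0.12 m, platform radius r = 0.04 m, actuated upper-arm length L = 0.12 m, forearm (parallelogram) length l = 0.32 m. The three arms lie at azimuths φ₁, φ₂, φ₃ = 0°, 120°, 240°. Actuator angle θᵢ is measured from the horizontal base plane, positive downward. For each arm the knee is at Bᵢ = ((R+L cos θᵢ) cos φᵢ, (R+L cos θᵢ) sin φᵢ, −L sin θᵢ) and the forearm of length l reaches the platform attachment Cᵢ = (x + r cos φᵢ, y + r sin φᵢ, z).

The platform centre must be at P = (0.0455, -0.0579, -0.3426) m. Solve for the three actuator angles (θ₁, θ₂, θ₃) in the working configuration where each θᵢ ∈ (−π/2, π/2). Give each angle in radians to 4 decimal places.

θ₁ = 0.5233, θ₂ = 1.0472, θ₃ = 0.6108

φ1=0.0° → target in arm frame (0.0455, -0.0579)
  e−x'=0.0345;  (l²−L²−(e−x')²−y'²−z²)/2L = -0.1413
  θ1 = atan2(B,A) + arccos(C/0.3443) = 0.5233
arm 2 (φ=120.0°): x'=-0.0729, y'=-0.0105
  A cos θ + B sin θ = C:  0.1529·cos θ + -0.3426·sin θ = -0.2203
  γ=atan2(-0.3426,0.1529)=-1.1510;  ψ=arccos(-0.5871)=2.1982;  θ2=γ+ψ≈1.0472
rotate P by −φ3: (0.0274, 0.0684, -0.3426)
  A=0.0526, B=-0.3426, C=(l²−L²−A²−y'²−z²)/(2L)=-0.1534
  θ3 = atan2(B,A) + arccos(C/0.3466) = 0.6108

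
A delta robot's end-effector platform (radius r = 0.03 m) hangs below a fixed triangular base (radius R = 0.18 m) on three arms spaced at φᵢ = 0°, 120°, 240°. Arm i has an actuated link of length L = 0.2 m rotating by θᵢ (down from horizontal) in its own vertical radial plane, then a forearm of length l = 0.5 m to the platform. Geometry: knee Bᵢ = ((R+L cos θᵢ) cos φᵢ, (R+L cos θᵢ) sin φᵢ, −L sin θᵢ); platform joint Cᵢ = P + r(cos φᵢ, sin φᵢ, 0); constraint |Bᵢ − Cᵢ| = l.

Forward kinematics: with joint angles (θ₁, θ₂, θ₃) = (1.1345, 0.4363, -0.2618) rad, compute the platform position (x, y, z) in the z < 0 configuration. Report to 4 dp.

(-0.2025, -0.0954, -0.4047)

φ1=0.0°: virtual centre (0.2345, 0.0000, -0.1813), radius l
O2 = (0.3313·cos120.0°, 0.3313·sin120.0°, -0.0845) = (-0.1656, 0.2869, -0.0845)
φ3=240.0°: virtual centre (-0.1716, -0.2972, 0.0518), radius l
subtract pairs → two planes through P
[-0.8003 0.5738 0.1935]·P = 0.0290;  [-0.8122 -0.5944 0.4661]·P = 0.0326
Cramer: x(z) = -0.0382+0.4061z;  y(z) = -0.0027+0.2292z
sphere 1 gives Az²+Bz+C=0 with A=1.2174, B=0.1398, C=-0.1428;  B²−4AC=0.7148;  roots -0.4047, 0.2898;  negative root z = -0.4047
x = -0.2025, y = -0.0954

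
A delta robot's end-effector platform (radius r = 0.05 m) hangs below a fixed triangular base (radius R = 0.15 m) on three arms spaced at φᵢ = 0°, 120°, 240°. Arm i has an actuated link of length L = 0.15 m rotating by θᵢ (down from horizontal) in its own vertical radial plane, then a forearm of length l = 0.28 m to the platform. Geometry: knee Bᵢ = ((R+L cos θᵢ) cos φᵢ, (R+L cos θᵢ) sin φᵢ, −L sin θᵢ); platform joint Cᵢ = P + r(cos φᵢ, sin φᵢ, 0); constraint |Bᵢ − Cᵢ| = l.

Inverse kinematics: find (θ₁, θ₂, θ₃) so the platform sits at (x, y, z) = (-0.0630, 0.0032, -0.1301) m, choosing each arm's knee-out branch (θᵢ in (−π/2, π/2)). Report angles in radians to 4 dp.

θ₁ = 0.6978, θ₂ = -0.3481, θ₃ = -0.2614

rotate P by −φ1: (-0.0630, 0.0032, -0.1301)
  A=0.1630, B=-0.1301, C=(l²−L²−A²−y'²−z²)/(2L)=0.0413
  √(A²+B²)=0.2086;  θ1 = -0.6736+1.3714 ≈ 0.6978
arm 2 (φ=120.0°): x'=0.0343, y'=0.0530
  A cos θ + B sin θ = C:  0.0657·cos θ + -0.1301·sin θ = 0.1062
  γ=atan2(-0.1301,0.0657)=-1.1030;  ψ=arccos(0.7283)=0.7549;  θ2=γ+ψ≈-0.3481
φ3=240.0° → target in arm frame (0.0287, -0.0562)
  A=0.0713, B=-0.1301, C=(l²−L²−A²−y'²−z²)/(2L)=0.1025
  γ=atan2(-0.1301,0.0713)=-1.0696;  ψ=arccos(0.6908)=0.8083;  θ3=γ+ψ≈-0.2614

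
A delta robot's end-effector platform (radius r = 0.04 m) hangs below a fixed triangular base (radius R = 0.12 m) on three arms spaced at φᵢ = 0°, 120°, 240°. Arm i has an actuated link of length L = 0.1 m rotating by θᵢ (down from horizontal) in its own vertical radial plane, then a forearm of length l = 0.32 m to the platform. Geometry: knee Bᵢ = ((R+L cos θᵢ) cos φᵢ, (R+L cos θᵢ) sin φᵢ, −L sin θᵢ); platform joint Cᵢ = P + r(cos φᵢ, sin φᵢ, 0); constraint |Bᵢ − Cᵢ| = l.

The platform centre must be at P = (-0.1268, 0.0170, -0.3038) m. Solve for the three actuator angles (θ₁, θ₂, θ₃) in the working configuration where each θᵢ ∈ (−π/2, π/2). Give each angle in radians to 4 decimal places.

θ₁ = 1.2217, θ₂ = 0.1742, θ₃ = 0.3487

rotate P by −φ1: (-0.1268, 0.0170, -0.3038)
  e−x'=0.2068;  (l²−L²−(e−x')²−y'²−z²)/2L = -0.2147
  θ1 = atan2(B,A) + arccos(C/0.3675) = 1.2217
φ2=120.0° → target in arm frame (0.0781, 0.1013)
  e−x'=0.0019;  (l²−L²−(e−x')²−y'²−z²)/2L = -0.0508
  √(A²+B²)=0.3038;  θ2 = -1.5646+1.7388 ≈ 0.1742
rotate P by −φ3: (0.0487, -0.1183, -0.3038)
  e−x'=0.0313;  (l²−L²−(e−x')²−y'²−z²)/2L = -0.0744
  θ3 = atan2(B,A) + arccos(C/0.3054) = 0.3487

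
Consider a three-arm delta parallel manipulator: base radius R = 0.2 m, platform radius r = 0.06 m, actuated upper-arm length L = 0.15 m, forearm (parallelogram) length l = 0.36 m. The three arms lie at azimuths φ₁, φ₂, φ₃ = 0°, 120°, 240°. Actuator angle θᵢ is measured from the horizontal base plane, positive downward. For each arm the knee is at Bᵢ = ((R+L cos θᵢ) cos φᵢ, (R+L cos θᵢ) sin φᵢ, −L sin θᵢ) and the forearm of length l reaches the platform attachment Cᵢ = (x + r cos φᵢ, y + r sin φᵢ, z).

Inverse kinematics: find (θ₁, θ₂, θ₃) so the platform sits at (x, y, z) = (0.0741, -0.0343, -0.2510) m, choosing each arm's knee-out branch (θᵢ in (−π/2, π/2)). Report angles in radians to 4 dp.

arm 1 (φ=0.0°): x'=0.0741, y'=-0.0343
  e−x'=0.0659;  (l²−L²−(e−x')²−y'²−z²)/2L = 0.1286
  θ1 = atan2(B,A) + arccos(C/0.2595) = -0.2617
φ2=120.0° → target in arm frame (-0.0668, -0.0470)
  A=0.2068, B=-0.2510, C=(l²−L²−A²−y'²−z²)/(2L)=-0.0029
  √(A²+B²)=0.3252;  θ2 = -0.8818+1.5796 ≈ 0.6979
arm 3 (φ=240.0°): x'=-0.0073, y'=0.0813
  A cos θ + B sin θ = C:  0.1473·cos θ + -0.2510·sin θ = 0.0526
  γ=atan2(-0.2510,0.1473)=-1.0400;  ψ=arccos(0.1807)=1.3891;  θ3=γ+ψ≈0.3492

θ₁ = -0.2617, θ₂ = 0.6979, θ₃ = 0.3492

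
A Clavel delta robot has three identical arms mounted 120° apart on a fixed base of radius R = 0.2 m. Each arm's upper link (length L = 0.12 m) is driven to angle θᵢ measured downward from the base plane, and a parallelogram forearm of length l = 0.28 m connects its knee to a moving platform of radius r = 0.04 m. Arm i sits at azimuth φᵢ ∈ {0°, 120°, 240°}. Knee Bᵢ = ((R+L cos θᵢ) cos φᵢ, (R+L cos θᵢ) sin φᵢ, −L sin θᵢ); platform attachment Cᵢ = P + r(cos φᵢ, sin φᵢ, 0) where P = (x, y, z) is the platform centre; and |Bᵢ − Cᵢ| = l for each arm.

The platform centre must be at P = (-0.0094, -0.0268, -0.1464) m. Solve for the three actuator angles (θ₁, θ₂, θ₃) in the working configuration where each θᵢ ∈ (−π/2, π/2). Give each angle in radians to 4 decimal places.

arm 1 (φ=0.0°): x'=-0.0094, y'=-0.0268
  A=0.1694, B=-0.1464, C=(l²−L²−A²−y'²−z²)/(2L)=0.0548
  θ1 = atan2(B,A) + arccos(C/0.2239) = 0.6108
rotate P by −φ2: (-0.0185, 0.0215, -0.1464)
  e−x'=0.1785;  (l²−L²−(e−x')²−y'²−z²)/2L = 0.0427
  √(A²+B²)=0.2309;  θ2 = -0.6869+1.3850 ≈ 0.6981
φ3=240.0° → target in arm frame (0.0279, 0.0053)
  e−x'=0.1321;  (l²−L²−(e−x')²−y'²−z²)/2L = 0.1045
  γ=atan2(-0.1464,0.1321)=-0.8367;  ψ=arccos(0.5302)=1.0119;  θ3=γ+ψ≈0.1752

θ₁ = 0.6108, θ₂ = 0.6981, θ₃ = 0.1752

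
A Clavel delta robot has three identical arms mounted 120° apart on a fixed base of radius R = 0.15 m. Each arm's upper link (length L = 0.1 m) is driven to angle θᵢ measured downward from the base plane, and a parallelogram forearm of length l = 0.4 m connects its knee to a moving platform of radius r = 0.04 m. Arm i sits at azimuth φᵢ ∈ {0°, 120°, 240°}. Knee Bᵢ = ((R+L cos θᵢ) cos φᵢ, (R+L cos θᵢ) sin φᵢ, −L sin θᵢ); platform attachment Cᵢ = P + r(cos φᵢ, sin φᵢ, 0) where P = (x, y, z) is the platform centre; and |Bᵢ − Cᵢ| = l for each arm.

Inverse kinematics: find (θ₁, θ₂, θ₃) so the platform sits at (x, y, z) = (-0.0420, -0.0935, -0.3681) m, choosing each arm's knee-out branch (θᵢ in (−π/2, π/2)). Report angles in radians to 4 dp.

rotate P by −φ1: (-0.0420, -0.0935, -0.3681)
  A=0.1520, B=-0.3681, C=(l²−L²−A²−y'²−z²)/(2L)=-0.0867
  √(A²+B²)=0.3982;  θ1 = -1.1792+1.7903 ≈ 0.6111
arm 2 (φ=120.0°): x'=-0.0600, y'=0.0831
  A cos θ + B sin θ = C:  0.1700·cos θ + -0.3681·sin θ = -0.1065
  γ=atan2(-0.3681,0.1700)=-1.1382;  ψ=arccos(-0.2626)=1.8366;  θ2=γ+ψ≈0.6984
φ3=240.0° → target in arm frame (0.1020, 0.0104)
  e−x'=0.0080;  (l²−L²−(e−x')²−y'²−z²)/2L = 0.0717
  θ3 = atan2(B,A) + arccos(C/0.3682) = -0.1741

θ₁ = 0.6111, θ₂ = 0.6984, θ₃ = -0.1741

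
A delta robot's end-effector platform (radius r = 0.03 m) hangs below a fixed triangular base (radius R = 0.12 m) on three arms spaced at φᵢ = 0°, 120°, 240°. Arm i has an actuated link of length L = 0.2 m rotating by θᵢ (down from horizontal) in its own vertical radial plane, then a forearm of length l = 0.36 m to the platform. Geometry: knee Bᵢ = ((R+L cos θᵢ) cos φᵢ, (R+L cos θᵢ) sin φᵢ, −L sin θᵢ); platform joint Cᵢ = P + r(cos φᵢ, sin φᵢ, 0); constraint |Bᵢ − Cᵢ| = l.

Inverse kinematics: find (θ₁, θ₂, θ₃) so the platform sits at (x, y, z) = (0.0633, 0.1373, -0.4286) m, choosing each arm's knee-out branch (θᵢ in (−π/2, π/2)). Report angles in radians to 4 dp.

rotate P by −φ1: (0.0633, 0.1373, -0.4286)
  A cos θ + B sin θ = C:  0.0267·cos θ + -0.4286·sin θ = -0.2842
  θ1 = atan2(B,A) + arccos(C/0.4294) = 0.7853
φ2=120.0° → target in arm frame (0.0873, -0.1235)
  A=0.0027, B=-0.4286, C=(l²−L²−A²−y'²−z²)/(2L)=-0.2734
  γ=atan2(-0.4286,0.0027)=-1.5644;  ψ=arccos(-0.6378)=2.2625;  θ2=γ+ψ≈0.6981
arm 3 (φ=240.0°): x'=-0.1506, y'=-0.0138
  A=0.2406, B=-0.4286, C=(l²−L²−A²−y'²−z²)/(2L)=-0.3804
  γ=atan2(-0.4286,0.2406)=-1.0594;  ψ=arccos(-0.7739)=2.4559;  θ3=γ+ψ≈1.3965

θ₁ = 0.7853, θ₂ = 0.6981, θ₃ = 1.3965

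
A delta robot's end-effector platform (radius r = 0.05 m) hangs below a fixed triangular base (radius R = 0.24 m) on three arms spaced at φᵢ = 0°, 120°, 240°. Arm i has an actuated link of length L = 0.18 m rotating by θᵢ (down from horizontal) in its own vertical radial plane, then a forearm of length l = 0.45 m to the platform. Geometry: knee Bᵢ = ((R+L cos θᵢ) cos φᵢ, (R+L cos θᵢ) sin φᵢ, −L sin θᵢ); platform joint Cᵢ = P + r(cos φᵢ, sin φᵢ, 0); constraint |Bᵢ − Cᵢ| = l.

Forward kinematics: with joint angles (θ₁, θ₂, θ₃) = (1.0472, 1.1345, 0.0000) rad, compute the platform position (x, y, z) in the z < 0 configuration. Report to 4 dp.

φ1=0.0°: virtual centre (0.2800, 0.0000, -0.1559), radius l
centre 2 = (0.2661·cos120.0°, 0.2661·sin120.0°, -0.1631) = (-0.1330, 0.2304, -0.1631)
φ3=240.0°: virtual centre (-0.1850, -0.3204, 0.0000), radius l
eliminate P² terms by subtracting sphere 1 from 2 and 3
plane₁₂: -0.8261x+0.4608y+-0.0145z = -0.0053
Cramer: x(z) = -0.0129+0.1403z;  y(z) = -0.0346+0.2829z
sphere 1 gives Az²+Bz+C=0 with A=1.0997, B=0.2100, C=-0.0912;  B²−4AC=0.4453;  roots -0.3989, 0.2079;  negative root z = -0.3989
x = -0.0689, y = -0.1475

(-0.0689, -0.1475, -0.3989)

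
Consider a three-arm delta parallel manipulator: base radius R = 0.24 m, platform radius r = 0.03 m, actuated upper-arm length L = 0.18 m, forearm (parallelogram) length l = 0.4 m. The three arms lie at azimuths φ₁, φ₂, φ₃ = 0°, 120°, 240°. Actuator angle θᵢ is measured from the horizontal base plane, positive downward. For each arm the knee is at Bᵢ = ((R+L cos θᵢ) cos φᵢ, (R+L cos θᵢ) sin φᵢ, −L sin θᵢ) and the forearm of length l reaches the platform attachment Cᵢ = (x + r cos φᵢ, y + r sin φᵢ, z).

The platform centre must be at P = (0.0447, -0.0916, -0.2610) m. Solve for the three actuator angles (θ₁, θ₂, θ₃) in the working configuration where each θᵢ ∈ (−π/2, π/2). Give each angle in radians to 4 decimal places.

θ₁ = 0.3492, θ₂ = 1.1343, θ₃ = 0.2615

rotate P by −φ1: (0.0447, -0.0916, -0.2610)
  A=0.1653, B=-0.2610, C=(l²−L²−A²−y'²−z²)/(2L)=0.0660
  √(A²+B²)=0.3089;  θ1 = -1.0062+1.3555 ≈ 0.3492
φ2=120.0° → target in arm frame (-0.1017, 0.0071)
  e−x'=0.3117;  (l²−L²−(e−x')²−y'²−z²)/2L = -0.1048
  √(A²+B²)=0.4065;  θ2 = -0.6971+1.8314 ≈ 1.1343
φ3=240.0° → target in arm frame (0.0570, 0.0845)
  A=0.1530, B=-0.2610, C=(l²−L²−A²−y'²−z²)/(2L)=0.0803
  γ=atan2(-0.2610,0.1530)=-1.0405;  ψ=arccos(0.2655)=1.3020;  θ3=γ+ψ≈0.2615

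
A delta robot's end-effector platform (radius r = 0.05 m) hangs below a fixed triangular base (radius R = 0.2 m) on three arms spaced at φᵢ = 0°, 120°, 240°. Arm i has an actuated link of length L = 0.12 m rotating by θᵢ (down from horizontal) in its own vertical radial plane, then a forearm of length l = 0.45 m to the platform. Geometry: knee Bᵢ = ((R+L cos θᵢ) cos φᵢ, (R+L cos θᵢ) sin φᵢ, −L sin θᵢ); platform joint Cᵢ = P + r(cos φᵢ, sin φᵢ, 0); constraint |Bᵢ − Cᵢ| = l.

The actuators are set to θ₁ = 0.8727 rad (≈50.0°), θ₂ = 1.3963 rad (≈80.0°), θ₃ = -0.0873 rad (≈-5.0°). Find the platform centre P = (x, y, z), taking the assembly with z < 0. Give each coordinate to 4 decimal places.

(-0.0219, -0.1782, -0.4216)

arm 1 at φ=0.0°: ρ1 = 0.2271;  S1 = (0.2271, 0.0000, -0.0919)
φ2=120.0°: virtual centre (-0.0854, 0.1479, -0.1182), radius l
φ3=240.0°: virtual centre (-0.1348, -0.2334, 0.0105), radius l
eliminate P² terms by subtracting sphere 1 from 2 and 3
linear system: -0.6251x+0.2959y = -0.0169−-0.0525z; -0.7238x+-0.4669y = 0.0127−0.2048z
det = 0.5060;  x = 0.0081+0.0713z,  y = -0.0399+0.3281z
into |P−S₁|² = l²: 1.1127z² + 0.1265z + -0.1445 = 0;  Δ = 0.6592;  z = -0.4216 or 0.3080 → z<0 root = -0.4216
x = -0.0219, y = -0.1782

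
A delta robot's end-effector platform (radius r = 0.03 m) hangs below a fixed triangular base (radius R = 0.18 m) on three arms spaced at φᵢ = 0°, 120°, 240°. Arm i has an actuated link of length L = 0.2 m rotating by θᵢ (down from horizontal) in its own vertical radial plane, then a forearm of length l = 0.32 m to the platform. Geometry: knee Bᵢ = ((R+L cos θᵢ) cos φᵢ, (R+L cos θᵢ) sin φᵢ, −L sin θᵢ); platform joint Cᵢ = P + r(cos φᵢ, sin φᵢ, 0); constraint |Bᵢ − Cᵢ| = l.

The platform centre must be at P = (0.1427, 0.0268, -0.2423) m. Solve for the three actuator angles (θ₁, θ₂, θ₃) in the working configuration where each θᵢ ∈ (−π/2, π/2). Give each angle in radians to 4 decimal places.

θ₁ = 0.0000, θ₂ = 1.1344, θ₃ = 1.3087

arm 1 (φ=0.0°): x'=0.1427, y'=0.0268
  e−x'=0.0073;  (l²−L²−(e−x')²−y'²−z²)/2L = 0.0073
  √(A²+B²)=0.2424;  θ1 = -1.5407+1.5407 ≈ 0.0000
rotate P by −φ2: (-0.0481, -0.1370, -0.2423)
  A cos θ + B sin θ = C:  0.1981·cos θ + -0.2423·sin θ = -0.1358
  γ=atan2(-0.2423,0.1981)=-0.8853;  ψ=arccos(-0.4340)=2.0197;  θ2=γ+ψ≈1.1344
φ3=240.0° → target in arm frame (-0.0946, 0.1102)
  A cos θ + B sin θ = C:  0.2446·cos θ + -0.2423·sin θ = -0.1706
  θ3 = atan2(B,A) + arccos(C/0.3443) = 1.3087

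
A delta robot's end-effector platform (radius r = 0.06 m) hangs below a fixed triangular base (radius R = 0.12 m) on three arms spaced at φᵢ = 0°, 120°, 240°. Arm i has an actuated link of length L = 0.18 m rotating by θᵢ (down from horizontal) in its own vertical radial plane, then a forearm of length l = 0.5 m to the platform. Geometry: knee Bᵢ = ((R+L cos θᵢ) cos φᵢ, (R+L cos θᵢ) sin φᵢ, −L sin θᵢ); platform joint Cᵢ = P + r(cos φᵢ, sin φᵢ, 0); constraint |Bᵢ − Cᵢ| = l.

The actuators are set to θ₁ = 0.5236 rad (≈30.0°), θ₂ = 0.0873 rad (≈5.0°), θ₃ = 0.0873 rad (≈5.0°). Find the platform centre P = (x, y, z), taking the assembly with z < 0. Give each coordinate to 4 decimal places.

(-0.1084, 0.0000, -0.4706)

φ1=0.0°: virtual centre (0.2159, 0.0000, -0.0900), radius l
φ2=120.0°: virtual centre (-0.1197, 0.2073, -0.0157), radius l
arm 3 at φ=240.0°: (R−r)+L cos θ3 = 0.2393;  S3 = (-0.1197, -0.2073, -0.0157)
subtract pairs → two planes through P
linear system: -0.6711x+0.4145y = 0.0028−0.1486z; -0.6711x+-0.4145y = 0.0028−0.1486z
Cramer: x(z) = -0.0042+0.2215z;  y(z) = 0.0000-0.0000z
sphere 1 gives Az²+Bz+C=0 with A=1.0490, B=0.0825, C=-0.1935;  B²−4AC=0.8186;  roots -0.4706, 0.3919;  negative root z = -0.4706
x = -0.1084, y = 0.0000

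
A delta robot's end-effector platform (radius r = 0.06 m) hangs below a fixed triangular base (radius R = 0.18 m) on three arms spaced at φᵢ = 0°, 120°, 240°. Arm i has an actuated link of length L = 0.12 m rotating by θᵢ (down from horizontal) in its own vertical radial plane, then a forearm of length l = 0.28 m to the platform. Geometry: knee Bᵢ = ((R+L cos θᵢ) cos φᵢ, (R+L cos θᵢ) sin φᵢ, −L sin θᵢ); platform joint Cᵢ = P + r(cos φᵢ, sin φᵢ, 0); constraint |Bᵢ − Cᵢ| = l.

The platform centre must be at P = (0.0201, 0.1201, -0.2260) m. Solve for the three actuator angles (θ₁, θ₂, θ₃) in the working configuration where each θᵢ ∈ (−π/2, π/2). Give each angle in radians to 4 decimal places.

arm 1 (φ=0.0°): x'=0.0201, y'=0.1201
  e−x'=0.0999;  (l²−L²−(e−x')²−y'²−z²)/2L = -0.0478
  θ1 = atan2(B,A) + arccos(C/0.2471) = 0.6110
φ2=120.0° → target in arm frame (0.0940, -0.0775)
  e−x'=0.0260;  (l²−L²−(e−x')²−y'²−z²)/2L = 0.0260
  θ2 = atan2(B,A) + arccos(C/0.2275) = 0.0001
rotate P by −φ3: (-0.1141, -0.0426, -0.2260)
  e−x'=0.2341;  (l²−L²−(e−x')²−y'²−z²)/2L = -0.1820
  γ=atan2(-0.2260,0.2341)=-0.7679;  ψ=arccos(-0.5594)=2.1644;  θ3=γ+ψ≈1.3965

θ₁ = 0.6110, θ₂ = 0.0001, θ₃ = 1.3965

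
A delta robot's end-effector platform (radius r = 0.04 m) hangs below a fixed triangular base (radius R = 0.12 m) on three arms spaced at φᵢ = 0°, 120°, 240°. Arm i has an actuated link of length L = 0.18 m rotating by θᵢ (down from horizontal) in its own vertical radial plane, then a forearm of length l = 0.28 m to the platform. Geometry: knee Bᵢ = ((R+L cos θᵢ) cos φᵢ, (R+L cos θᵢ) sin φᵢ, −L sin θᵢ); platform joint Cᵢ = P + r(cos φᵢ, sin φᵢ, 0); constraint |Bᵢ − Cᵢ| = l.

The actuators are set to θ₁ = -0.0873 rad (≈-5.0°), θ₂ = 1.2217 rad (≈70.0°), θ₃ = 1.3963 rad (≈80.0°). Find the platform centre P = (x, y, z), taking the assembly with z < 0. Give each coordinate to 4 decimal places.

arm 1 at φ=0.0°: (R−r)+L cos θ1 = 0.2593;  centre 1 = (0.2593, 0.0000, 0.0157)
φ2=120.0°: virtual centre (-0.0708, 0.1226, -0.1691), radius l
φ3=240.0°: virtual centre (-0.0556, -0.0963, -0.1773), radius l
eliminate P² terms by subtracting sphere 1 from 2 and 3
linear system: -0.6602x+0.2452y = -0.0188−-0.3697z; -0.6299x+-0.1927y = -0.0237−-0.3859z
det = 0.2817;  x = 0.0335+-0.5889z,  y = 0.0134+-0.0779z
into |P−centre ₁|² = l²: 1.3528z² + 0.2325z + -0.0270 = 0;  Δ = 0.2001;  z = -0.2512 or 0.0794 → z<0 root = -0.2512
x = 0.1815, y = 0.0330

(0.1815, 0.0330, -0.2512)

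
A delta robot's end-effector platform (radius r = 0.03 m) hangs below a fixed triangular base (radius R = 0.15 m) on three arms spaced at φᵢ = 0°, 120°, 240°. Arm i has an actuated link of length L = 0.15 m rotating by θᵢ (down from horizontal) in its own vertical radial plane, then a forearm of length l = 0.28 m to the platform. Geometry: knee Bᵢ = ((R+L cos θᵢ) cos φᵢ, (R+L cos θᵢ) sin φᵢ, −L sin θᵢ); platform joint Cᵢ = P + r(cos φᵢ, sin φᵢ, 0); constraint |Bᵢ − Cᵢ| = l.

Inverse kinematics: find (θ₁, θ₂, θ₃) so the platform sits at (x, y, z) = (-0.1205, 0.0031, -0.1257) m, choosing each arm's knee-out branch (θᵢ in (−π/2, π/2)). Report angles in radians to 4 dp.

rotate P by −φ1: (-0.1205, 0.0031, -0.1257)
  e−x'=0.2405;  (l²−L²−(e−x')²−y'²−z²)/2L = -0.0592
  √(A²+B²)=0.2714;  θ1 = -0.4816+1.7906 ≈ 1.3090
rotate P by −φ2: (0.0629, 0.1028, -0.1257)
  A cos θ + B sin θ = C:  0.0571·cos θ + -0.1257·sin θ = 0.0876
  √(A²+B²)=0.1380;  θ2 = -1.1446+0.8835 ≈ -0.2611
φ3=240.0° → target in arm frame (0.0576, -0.1059)
  A=0.0624, B=-0.1257, C=(l²−L²−A²−y'²−z²)/(2L)=0.0833
  θ3 = atan2(B,A) + arccos(C/0.1404) = -0.1743

θ₁ = 1.3090, θ₂ = -0.2611, θ₃ = -0.1743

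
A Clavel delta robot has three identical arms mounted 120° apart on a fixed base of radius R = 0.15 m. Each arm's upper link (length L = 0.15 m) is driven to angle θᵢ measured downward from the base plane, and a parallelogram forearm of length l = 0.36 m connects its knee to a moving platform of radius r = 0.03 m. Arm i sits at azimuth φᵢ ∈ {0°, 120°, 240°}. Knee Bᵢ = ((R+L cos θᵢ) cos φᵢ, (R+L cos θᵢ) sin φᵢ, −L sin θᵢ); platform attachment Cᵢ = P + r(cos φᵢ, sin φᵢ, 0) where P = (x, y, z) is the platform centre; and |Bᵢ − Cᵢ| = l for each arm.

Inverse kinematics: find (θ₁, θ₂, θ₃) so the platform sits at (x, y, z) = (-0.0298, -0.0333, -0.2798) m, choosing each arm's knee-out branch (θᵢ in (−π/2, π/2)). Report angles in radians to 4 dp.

rotate P by −φ1: (-0.0298, -0.0333, -0.2798)
  A=0.1498, B=-0.2798, C=(l²−L²−A²−y'²−z²)/(2L)=0.0175
  θ1 = atan2(B,A) + arccos(C/0.3174) = 0.4362
φ2=120.0° → target in arm frame (-0.0139, 0.0425)
  e−x'=0.1339;  (l²−L²−(e−x')²−y'²−z²)/2L = 0.0302
  θ2 = atan2(B,A) + arccos(C/0.3102) = 0.3488
φ3=240.0° → target in arm frame (0.0437, -0.0092)
  A cos θ + B sin θ = C:  0.0763·cos θ + -0.2798·sin θ = 0.0764
  θ3 = atan2(B,A) + arccos(C/0.2900) = -0.0004

θ₁ = 0.4362, θ₂ = 0.3488, θ₃ = -0.0004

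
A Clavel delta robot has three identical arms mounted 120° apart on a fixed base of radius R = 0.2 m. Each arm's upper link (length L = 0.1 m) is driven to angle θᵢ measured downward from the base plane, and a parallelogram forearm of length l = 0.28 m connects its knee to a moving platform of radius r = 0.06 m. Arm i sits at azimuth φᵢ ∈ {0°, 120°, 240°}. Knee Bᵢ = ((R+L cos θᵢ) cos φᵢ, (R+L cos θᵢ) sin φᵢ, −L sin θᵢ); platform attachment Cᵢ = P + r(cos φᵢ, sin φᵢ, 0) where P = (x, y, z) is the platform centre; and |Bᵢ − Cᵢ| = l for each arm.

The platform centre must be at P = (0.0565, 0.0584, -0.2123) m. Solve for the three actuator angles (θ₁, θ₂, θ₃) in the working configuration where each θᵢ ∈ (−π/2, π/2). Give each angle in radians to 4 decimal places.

rotate P by −φ1: (0.0565, 0.0584, -0.2123)
  A cos θ + B sin θ = C:  0.0835·cos θ + -0.2123·sin θ = 0.0647
  γ=atan2(-0.2123,0.0835)=-1.1961;  ψ=arccos(0.2837)=1.2831;  θ1=γ+ψ≈0.0870
arm 2 (φ=120.0°): x'=0.0223, y'=-0.0781
  e−x'=0.1177;  (l²−L²−(e−x')²−y'²−z²)/2L = 0.0169
  θ2 = atan2(B,A) + arccos(C/0.2427) = 0.4365
arm 3 (φ=240.0°): x'=-0.0788, y'=0.0197
  e−x'=0.2188;  (l²−L²−(e−x')²−y'²−z²)/2L = -0.1247
  √(A²+B²)=0.3049;  θ3 = -0.7703+1.9923 ≈ 1.2220

θ₁ = 0.0870, θ₂ = 0.4365, θ₃ = 1.2220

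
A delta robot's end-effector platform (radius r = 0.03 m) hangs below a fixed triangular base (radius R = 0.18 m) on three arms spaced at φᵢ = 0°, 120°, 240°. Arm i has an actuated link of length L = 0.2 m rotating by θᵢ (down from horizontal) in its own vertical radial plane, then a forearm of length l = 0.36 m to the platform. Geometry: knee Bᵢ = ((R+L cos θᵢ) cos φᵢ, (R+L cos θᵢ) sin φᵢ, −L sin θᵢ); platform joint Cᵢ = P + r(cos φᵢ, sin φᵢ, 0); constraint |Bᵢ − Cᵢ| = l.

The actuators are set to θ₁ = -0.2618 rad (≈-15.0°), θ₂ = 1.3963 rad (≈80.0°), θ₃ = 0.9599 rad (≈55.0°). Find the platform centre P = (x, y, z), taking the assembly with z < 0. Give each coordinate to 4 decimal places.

O1 = (0.3432·cos0.0°, 0.3432·sin0.0°, 0.0518) = (0.3432, 0.0000, 0.0518)
O2 = (0.1847·cos120.0°, 0.1847·sin120.0°, -0.1970) = (-0.0924, 0.1600, -0.1970)
φ3=240.0°: virtual centre (-0.1324, -0.2293, -0.1638), radius l
subtract pairs → two planes through P
plane₁₂: -0.8711x+0.3199y+-0.4975z = -0.0475
Cramer: x(z) = 0.0417-0.5202z;  y(z) = -0.0351+0.1386z
sphere 1 gives Az²+Bz+C=0 with A=1.2898, B=0.2004, C=-0.0348;  B²−4AC=0.2196;  roots -0.2594, 0.1040;  negative root z = -0.2594
x = 0.1766, y = -0.0711

(0.1766, -0.0711, -0.2594)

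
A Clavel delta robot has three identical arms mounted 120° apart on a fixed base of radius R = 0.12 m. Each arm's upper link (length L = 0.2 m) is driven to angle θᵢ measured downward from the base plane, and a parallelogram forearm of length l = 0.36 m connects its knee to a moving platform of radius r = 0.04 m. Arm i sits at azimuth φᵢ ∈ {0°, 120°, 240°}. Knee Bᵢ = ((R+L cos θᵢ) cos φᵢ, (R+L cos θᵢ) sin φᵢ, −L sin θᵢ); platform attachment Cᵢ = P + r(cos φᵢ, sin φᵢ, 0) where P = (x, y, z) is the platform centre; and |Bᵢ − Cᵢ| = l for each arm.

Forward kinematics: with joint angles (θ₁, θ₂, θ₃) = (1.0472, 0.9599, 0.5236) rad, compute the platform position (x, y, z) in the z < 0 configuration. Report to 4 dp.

(-0.0655, -0.0771, -0.4250)

arm 1 at φ=0.0°: e+L cos θ1 = 0.1800;  S1 = (0.1800, 0.0000, -0.1732)
S2 = (0.1947·cos120.0°, 0.1947·sin120.0°, -0.1638) = (-0.0974, 0.1686, -0.1638)
arm 3 at φ=240.0°: e+L cos θ3 = 0.2532;  S3 = (-0.1266, -0.2193, -0.1000)
|S₂|²−|S₁|² = 0.0024;  |S₃|²−|S₁|² = 0.0117
linear system: -0.5547x+0.3373y = 0.0024−0.0188z; -0.6132x+-0.4386y = 0.0117−0.1464z
det = 0.4501;  x = -0.0111+0.1280z,  y = -0.0112+0.1549z
sphere 1 gives Az²+Bz+C=0 with A=1.0404, B=0.2940, C=-0.0630;  B²−4AC=0.3485;  roots -0.4250, 0.1424;  negative root z = -0.4250
x = -0.0655, y = -0.0771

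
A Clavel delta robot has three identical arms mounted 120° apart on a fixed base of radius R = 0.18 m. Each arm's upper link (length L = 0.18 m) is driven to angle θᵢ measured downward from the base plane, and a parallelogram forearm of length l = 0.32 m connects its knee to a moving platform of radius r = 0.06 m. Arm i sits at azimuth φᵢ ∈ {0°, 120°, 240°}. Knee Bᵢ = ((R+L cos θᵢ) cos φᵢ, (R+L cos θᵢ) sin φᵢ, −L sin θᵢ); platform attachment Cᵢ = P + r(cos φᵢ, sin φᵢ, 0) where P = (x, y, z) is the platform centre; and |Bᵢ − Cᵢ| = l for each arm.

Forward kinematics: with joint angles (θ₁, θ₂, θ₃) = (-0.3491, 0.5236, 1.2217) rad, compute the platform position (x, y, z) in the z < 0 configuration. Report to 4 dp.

(0.1197, 0.0822, -0.1971)

O1 = (0.2891·cos0.0°, 0.2891·sin0.0°, 0.0616) = (0.2891, 0.0000, 0.0616)
arm 2 at φ=120.0°: e+L cos θ2 = 0.2759;  O2 = (-0.1379, 0.2389, -0.0900)
arm 3 at φ=240.0°: e+L cos θ3 = 0.1816;  O3 = (-0.0908, -0.1572, -0.1691)
subtract pairs → two planes through P
linear system: -0.8542x+0.4778y = -0.0032−-0.3031z; -0.7599x+-0.3145y = -0.0258−-0.4614z
Cramer: x(z) = 0.0211-0.4999z;  y(z) = 0.0311-0.2593z
sphere 1 gives Az²+Bz+C=0 with A=1.3172, B=0.1287, C=-0.0258;  B²−4AC=0.1525;  roots -0.1971, 0.0994;  negative root z = -0.1971
x = 0.1197, y = 0.0822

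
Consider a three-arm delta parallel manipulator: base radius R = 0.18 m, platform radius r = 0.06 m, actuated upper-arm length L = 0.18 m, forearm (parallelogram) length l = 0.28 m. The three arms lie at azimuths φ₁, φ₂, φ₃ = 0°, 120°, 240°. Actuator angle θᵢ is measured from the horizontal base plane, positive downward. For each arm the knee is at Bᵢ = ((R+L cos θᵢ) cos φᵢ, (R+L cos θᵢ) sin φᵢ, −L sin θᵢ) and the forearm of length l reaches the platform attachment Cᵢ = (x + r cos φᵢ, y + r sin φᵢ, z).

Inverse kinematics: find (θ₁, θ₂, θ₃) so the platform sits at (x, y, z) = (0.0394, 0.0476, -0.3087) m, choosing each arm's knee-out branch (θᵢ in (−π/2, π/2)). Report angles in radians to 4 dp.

θ₁ = 0.7853, θ₂ = 0.8727, θ₃ = 1.2215

φ1=0.0° → target in arm frame (0.0394, 0.0476)
  e−x'=0.0806;  (l²−L²−(e−x')²−y'²−z²)/2L = -0.1613
  √(A²+B²)=0.3190;  θ1 = -1.3154+2.1007 ≈ 0.7853
arm 2 (φ=120.0°): x'=0.0215, y'=-0.0579
  A cos θ + B sin θ = C:  0.0985·cos θ + -0.3087·sin θ = -0.1732
  θ2 = atan2(B,A) + arccos(C/0.3240) = 0.8727
arm 3 (φ=240.0°): x'=-0.0609, y'=0.0103
  A cos θ + B sin θ = C:  0.1809·cos θ + -0.3087·sin θ = -0.2282
  √(A²+B²)=0.3578;  θ3 = -1.0407+2.2622 ≈ 1.2215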